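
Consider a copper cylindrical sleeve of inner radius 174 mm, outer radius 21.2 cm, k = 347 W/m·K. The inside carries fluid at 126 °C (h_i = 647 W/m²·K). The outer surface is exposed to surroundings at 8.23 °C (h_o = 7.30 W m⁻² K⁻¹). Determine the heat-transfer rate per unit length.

Resistance network (inner→outer):
  R'_conv,in = 1/(2πr h) = 1/(2π·0.174·647) = 0.001414 m·K/W
  R'_copper = ln(0.212/0.174)/(2πk) = 0.1975/(2π·347) = 9.060×10^-5 m·K/W
  R'_conv,out = 1/(2πr h) = 1/(2π·0.212·7.30) = 0.1028 m·K/W
ΣR = 0.001414 + 9.060×10^-5 + 0.1028 = 0.1043 m·K/W
Q' = ΔT/ΣR = (126 °C − 8.23 °C)/0.1043 = 1130 W/m

Q' = 1130 W/m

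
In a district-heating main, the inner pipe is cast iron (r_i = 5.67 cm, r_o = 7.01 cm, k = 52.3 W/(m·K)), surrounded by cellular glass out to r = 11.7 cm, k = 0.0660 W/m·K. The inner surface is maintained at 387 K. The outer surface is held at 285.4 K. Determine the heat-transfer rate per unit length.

Treat each layer as a resistance in series:
  R'_cast iron = ln(0.0701/0.0567)/(2πk) = 0.2121/(2π·52.3) = 6.456×10^-4 m·K/W
  R'_cellular glass = ln(0.117/0.0701)/(2πk) = 0.5123/(2π·0.0660) = 1.235 m·K/W
ΣR = 6.456×10^-4 + 1.235 = 1.236 m·K/W
Q' = ΔT/ΣR = (387 K − 285.4 K)/1.236 = 82.2 W/m

Q' = 82.2 W/m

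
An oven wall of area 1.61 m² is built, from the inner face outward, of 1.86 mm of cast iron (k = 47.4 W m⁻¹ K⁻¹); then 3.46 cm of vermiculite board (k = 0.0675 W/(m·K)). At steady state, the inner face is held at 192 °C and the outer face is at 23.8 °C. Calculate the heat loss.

Treat each layer as a resistance in series:
  R_cast iron = L/(kA) = 0.00186/(47.4·1.61) = 2.437×10^-5 K/W
  R_vermiculite board = L/(kA) = 0.0346/(0.0675·1.61) = 0.3184 K/W
ΣR = 2.437×10^-5 + 0.3184 = 0.3184 K/W
Q = ΔT/ΣR = (192 °C − 23.8 °C)/0.3184 = 528 W

Q = 528 W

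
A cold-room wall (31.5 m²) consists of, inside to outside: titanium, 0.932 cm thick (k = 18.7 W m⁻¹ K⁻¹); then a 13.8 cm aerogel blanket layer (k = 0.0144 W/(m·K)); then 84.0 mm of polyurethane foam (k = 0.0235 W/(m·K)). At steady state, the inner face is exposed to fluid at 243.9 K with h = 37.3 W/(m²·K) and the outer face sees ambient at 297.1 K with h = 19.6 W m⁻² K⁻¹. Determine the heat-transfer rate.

Q = 127 W

Series thermal resistances, inner to outer:
  R_conv,in = 1/(hA) = 1/(37.3·31.5) = 8.511×10^-4 K/W
  R_titanium = L/(kA) = 0.00932/(18.7·31.5) = 1.582×10^-5 K/W
  R_aerogel blanket = L/(kA) = 0.138/(0.0144·31.5) = 0.3042 K/W
  R_polyurethane foam = L/(kA) = 0.0840/(0.0235·31.5) = 0.1135 K/W
  R_conv,out = 1/(hA) = 1/(19.6·31.5) = 0.001620 K/W
ΣR = 8.511×10^-4 + 1.582×10^-5 + 0.3042 + 0.1135 + 0.001620 = 0.4202 K/W
Q = ΔT/ΣR = (243.9 K − 297.1 K)/0.4202 = -127 W
(Negative Q ⇒ heat flows inward; heat gain = 127 W.)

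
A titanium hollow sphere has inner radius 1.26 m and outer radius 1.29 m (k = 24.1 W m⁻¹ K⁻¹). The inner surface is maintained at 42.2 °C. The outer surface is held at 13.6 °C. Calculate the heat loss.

Q = 4.69×10^5 W

Q = 4πk·ΔT/(1/r₁ − 1/r₂) = 4π × 24.1 × 28.6 / (1/1.26 − 1/1.29) = 4.69×10^5 W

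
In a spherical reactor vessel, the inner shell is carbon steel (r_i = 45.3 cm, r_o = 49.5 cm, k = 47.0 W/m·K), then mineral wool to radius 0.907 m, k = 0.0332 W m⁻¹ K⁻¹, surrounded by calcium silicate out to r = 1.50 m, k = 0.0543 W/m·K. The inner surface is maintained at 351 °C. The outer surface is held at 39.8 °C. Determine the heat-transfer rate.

Q = 110 W

Treat each layer as a resistance in series:
  R_carbon steel = (1/0.453 − 1/0.495)/(4πk) = 0.1873/(4π·47.0) = 3.171×10^-4 K/W
  R_mineral wool = (1/0.495 − 1/0.907)/(4πk) = 0.9177/(4π·0.0332) = 2.200 K/W
  R_calcium silicate = (1/0.907 − 1/1.50)/(4πk) = 0.4359/(4π·0.0543) = 0.6388 K/W
ΣR = 3.171×10^-4 + 2.200 + 0.6388 = 2.839 K/W
Q = ΔT/ΣR = (351 °C − 39.8 °C)/2.839 = 110 W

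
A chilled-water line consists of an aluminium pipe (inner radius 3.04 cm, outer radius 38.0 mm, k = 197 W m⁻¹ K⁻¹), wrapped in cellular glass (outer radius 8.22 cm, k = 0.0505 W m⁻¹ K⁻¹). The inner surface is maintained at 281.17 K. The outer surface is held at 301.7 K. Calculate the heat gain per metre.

Resistance network (inner→outer):
  R'_aluminium = ln(0.0380/0.0304)/(2πk) = 0.2231/(2π·197) = 1.803×10^-4 m·K/W
  R'_cellular glass = ln(0.0822/0.0380)/(2πk) = 0.7716/(2π·0.0505) = 2.432 m·K/W
ΣR = 1.803×10^-4 + 2.432 = 2.432 m·K/W
Q' = ΔT/ΣR = (281.17 K − 301.7 K)/2.432 = -8.44 W/m
(Negative Q' ⇒ heat flows inward; heat gain = 8.44 W/m.)

Q' = 8.44 W/m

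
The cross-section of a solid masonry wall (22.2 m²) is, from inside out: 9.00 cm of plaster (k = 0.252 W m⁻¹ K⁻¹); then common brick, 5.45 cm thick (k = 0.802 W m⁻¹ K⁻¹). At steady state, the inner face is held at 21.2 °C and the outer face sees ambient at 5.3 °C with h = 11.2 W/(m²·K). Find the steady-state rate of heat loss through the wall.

Treat each layer as a resistance in series:
  R_plaster = L/(kA) = 0.0900/(0.252·22.2) = 0.01609 K/W
  R_common brick = L/(kA) = 0.0545/(0.802·22.2) = 0.003061 K/W
  R_conv,out = 1/(hA) = 1/(11.2·22.2) = 0.004022 K/W
ΣR = 0.01609 + 0.003061 + 0.004022 = 0.02317 K/W
Q = ΔT/ΣR = (21.2 °C − 5.3 °C)/0.02317 = 686 W

Q = 686 W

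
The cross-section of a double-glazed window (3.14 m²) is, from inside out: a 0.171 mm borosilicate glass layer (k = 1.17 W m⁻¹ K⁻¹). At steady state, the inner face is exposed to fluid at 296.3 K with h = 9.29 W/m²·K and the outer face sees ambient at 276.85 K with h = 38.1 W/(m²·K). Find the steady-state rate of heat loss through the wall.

Resistance network (inner→outer):
  R_conv,in = 1/(hA) = 1/(9.29·3.14) = 0.03428 K/W
  R_borosilicate glass = L/(kA) = 1.71×10^-4/(1.17·3.14) = 4.655×10^-5 K/W
  R_conv,out = 1/(hA) = 1/(38.1·3.14) = 0.008359 K/W
ΣR = 0.03428 + 4.655×10^-5 + 0.008359 = 0.04269 K/W
Q = ΔT/ΣR = (296.3 K − 276.85 K)/0.04269 = 456 W

Q = 456 W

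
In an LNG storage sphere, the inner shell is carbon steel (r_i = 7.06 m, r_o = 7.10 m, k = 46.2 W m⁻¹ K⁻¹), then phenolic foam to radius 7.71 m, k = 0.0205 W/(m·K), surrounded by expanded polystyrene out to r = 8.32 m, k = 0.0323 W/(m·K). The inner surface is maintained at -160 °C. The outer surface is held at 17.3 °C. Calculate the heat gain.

Treat each layer as a resistance in series:
  R_carbon steel = (1/7.06 − 1/7.10)/(4πk) = 7.980×10^-4/(4π·46.2) = 1.375×10^-6 K/W
  R_phenolic foam = (1/7.10 − 1/7.71)/(4πk) = 0.01114/(4π·0.0205) = 0.04326 K/W
  R_expanded polystyrene = (1/7.71 − 1/8.32)/(4πk) = 0.009509/(4π·0.0323) = 0.02343 K/W
ΣR = 1.375×10^-6 + 0.04326 + 0.02343 = 0.06669 K/W
Q = ΔT/ΣR = (-160 °C − 17.3 °C)/0.06669 = -2660 W
(Negative Q ⇒ heat flows inward; heat gain = 2660 W.)

Q = 2.66 kW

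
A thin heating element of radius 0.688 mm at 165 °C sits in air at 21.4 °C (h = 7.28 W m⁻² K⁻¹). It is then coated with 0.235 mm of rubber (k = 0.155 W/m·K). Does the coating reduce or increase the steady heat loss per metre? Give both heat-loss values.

Critical radius for a cylinder: r_cr = k/h = 0.0213 m = 2.13 cm.
Outer radius after coating: r₂ = 6.88×10^-4 + 2.35×10^-4 = 0.000923 m.
Since r₁ < r_cr and r₂ ≤ r_cr, the coating moves toward the maximum at r_cr — heat loss rises.
Bare: R = 1/(2πr₁h) = 31.78 m·K/W; Q = 143.6/31.78 = 4.52 W/m.
Coated: R = R_cond + R_conv = 23.99 m·K/W; Q = 143.6/23.99 = 5.99 W/m.

increases: 4.52 → 5.99 W/m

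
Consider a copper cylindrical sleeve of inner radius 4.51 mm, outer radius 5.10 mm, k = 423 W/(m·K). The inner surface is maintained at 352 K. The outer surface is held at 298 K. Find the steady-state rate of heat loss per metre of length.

Q' = 2πk·ΔT/ln(r₂/r₁) = 2π × 423 × 54 / ln(0.00510/0.00451) = 1.17×10^6 W/m

Q' = 1.17×10^6 W/m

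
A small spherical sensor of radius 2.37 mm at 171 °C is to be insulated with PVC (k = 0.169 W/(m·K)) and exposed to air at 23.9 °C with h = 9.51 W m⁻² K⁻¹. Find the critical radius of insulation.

For a sphere, r_cr = 2k_ins/h = 2·0.169/9.51 = 0.0355 m = 3.55 cm

r_cr = 3.55 cm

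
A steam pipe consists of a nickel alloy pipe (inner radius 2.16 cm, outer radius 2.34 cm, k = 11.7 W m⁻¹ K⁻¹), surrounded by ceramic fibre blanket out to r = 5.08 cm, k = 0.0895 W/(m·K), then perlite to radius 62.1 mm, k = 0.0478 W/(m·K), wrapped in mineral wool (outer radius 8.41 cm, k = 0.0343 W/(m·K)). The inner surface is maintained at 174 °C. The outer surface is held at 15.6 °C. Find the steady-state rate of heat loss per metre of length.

Resistance network (inner→outer):
  R'_nickel alloy = ln(0.0234/0.0216)/(2πk) = 0.08004/(2π·11.7) = 0.001089 m·K/W
  R'_ceramic fibre blanket = ln(0.0508/0.0234)/(2πk) = 0.7752/(2π·0.0895) = 1.378 m·K/W
  R'_perlite = ln(0.0621/0.0508)/(2πk) = 0.2008/(2π·0.0478) = 0.6687 m·K/W
  R'_mineral wool = ln(0.0841/0.0621)/(2πk) = 0.3033/(2π·0.0343) = 1.407 m·K/W
ΣR = 0.001089 + 1.378 + 0.6687 + 1.407 = 3.455 m·K/W
Q' = ΔT/ΣR = (174 °C − 15.6 °C)/3.455 = 45.8 W/m

Q' = 45.8 W/m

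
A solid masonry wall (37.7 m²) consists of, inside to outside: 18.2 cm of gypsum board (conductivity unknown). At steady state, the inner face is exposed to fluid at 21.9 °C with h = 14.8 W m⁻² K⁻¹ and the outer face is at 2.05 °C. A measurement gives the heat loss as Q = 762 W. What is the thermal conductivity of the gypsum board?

k = 0.199 W/m·K

ΣR = ΔT/Q = |21.9 − 2.05|/762 = 0.02605 K/W
Known resistances:
  R_conv,in = 1/(hA) = 1/(14.8·37.7) = 0.001792 K/W
R_gypsum board = ΣR − ΣR_known = 0.02605 − 0.001792 = 0.02426 K/W
L/(kA) = 0.02426 ⇒ k = 0.182/(0.02426·37.7) = 0.199 W/m·K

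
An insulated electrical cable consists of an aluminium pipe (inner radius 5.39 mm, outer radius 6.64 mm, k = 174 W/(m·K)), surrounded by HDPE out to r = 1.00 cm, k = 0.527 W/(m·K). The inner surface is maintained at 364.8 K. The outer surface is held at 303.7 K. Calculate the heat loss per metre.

Q' = 493 W/m

Series thermal resistances, inner to outer:
  R'_aluminium = ln(0.00664/0.00539)/(2πk) = 0.2086/(2π·174) = 1.908×10^-4 m·K/W
  R'_HDPE = ln(0.0100/0.00664)/(2πk) = 0.4095/(2π·0.527) = 0.1237 m·K/W
ΣR = 1.908×10^-4 + 0.1237 = 0.1239 m·K/W
Q' = ΔT/ΣR = (364.8 K − 303.7 K)/0.1239 = 493 W/m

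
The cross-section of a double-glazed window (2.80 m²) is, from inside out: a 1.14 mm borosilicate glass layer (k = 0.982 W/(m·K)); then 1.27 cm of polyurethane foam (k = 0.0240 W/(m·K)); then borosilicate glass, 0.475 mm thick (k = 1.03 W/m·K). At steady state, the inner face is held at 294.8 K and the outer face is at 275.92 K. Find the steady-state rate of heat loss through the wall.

Treat each layer as a resistance in series:
  R_borosilicate glass = L/(kA) = 0.00114/(0.982·2.80) = 4.146×10^-4 K/W
  R_polyurethane foam = L/(kA) = 0.0127/(0.0240·2.80) = 0.1890 K/W
  R_borosilicate glass = L/(kA) = 4.75×10^-4/(1.03·2.80) = 1.647×10^-4 K/W
ΣR = 4.146×10^-4 + 0.1890 + 1.647×10^-4 = 0.1896 K/W
Q = ΔT/ΣR = (294.8 K − 275.92 K)/0.1896 = 99.6 W

Q = 99.6 W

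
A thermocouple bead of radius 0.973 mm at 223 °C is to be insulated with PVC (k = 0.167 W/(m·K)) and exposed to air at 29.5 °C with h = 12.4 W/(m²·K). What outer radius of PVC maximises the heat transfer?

r_cr = 2.69 cm

For a sphere, r_cr = 2k_ins/h = 2·0.167/12.4 = 0.0269 m = 2.69 cm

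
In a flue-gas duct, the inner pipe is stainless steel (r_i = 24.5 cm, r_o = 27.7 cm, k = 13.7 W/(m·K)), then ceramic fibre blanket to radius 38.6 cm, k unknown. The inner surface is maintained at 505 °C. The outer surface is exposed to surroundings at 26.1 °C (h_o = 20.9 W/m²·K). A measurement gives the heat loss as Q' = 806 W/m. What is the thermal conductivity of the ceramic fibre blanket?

k = 0.0922 W/m·K

ΣR = ΔT/Q' = |505 − 26.1|/806 = 0.5942 m·K/W
Known resistances:
  R'_stainless steel = ln(0.277/0.245)/(2πk) = 0.1228/(2π·13.7) = 0.001426 m·K/W
  R'_conv,out = 1/(2πr h) = 1/(2π·0.386·20.9) = 0.01973 m·K/W
R_ceramic fibre blanket = ΣR − ΣR_known = 0.5942 − 0.02116 = 0.5730 m·K/W
ln(r₂/r₁)/(2πk) = 0.5730 ⇒ k = 0.3318/(2π·0.5730) = 0.0922 W/m·K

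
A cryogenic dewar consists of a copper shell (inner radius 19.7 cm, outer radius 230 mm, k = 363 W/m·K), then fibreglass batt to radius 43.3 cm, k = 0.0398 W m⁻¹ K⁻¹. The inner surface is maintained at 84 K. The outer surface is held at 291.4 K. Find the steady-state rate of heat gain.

Treat each layer as a resistance in series:
  R_copper = (1/0.197 − 1/0.230)/(4πk) = 0.7283/(4π·363) = 1.597×10^-4 K/W
  R_fibreglass batt = (1/0.230 − 1/0.433)/(4πk) = 2.038/(4π·0.0398) = 4.076 K/W
ΣR = 1.597×10^-4 + 4.076 = 4.076 K/W
Q = ΔT/ΣR = (84 K − 291.4 K)/4.076 = -50.9 W
(Negative Q ⇒ heat flows inward; heat gain = 50.9 W.)

Q = 50.9 W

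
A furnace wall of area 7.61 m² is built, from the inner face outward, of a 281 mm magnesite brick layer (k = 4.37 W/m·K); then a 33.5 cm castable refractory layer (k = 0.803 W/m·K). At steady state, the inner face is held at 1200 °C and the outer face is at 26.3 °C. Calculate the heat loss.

Q = 18.6 kW

Series thermal resistances, inner to outer:
  R_magnesite brick = L/(kA) = 0.281/(4.37·7.61) = 0.008450 K/W
  R_castable refractory = L/(kA) = 0.335/(0.803·7.61) = 0.05482 K/W
ΣR = 0.008450 + 0.05482 = 0.06327 K/W
Q = ΔT/ΣR = (1200 °C − 26.3 °C)/0.06327 = 18600 W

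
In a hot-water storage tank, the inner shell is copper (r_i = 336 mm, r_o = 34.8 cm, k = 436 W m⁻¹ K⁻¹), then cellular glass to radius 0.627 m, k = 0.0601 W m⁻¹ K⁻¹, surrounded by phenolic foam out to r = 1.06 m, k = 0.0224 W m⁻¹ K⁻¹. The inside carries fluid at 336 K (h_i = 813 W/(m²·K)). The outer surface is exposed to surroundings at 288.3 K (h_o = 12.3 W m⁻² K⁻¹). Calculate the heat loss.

Q = 11.9 W

Series thermal resistances, inner to outer:
  R_conv,in = 1/(4πr²h) = 1/(4π·0.336²·813) = 8.670×10^-4 K/W
  R_copper = (1/0.336 − 1/0.348)/(4πk) = 0.1026/(4π·436) = 1.873×10^-5 K/W
  R_cellular glass = (1/0.348 − 1/0.627)/(4πk) = 1.279/(4π·0.0601) = 1.693 K/W
  R_phenolic foam = (1/0.627 − 1/1.06)/(4πk) = 0.6515/(4π·0.0224) = 2.314 K/W
  R_conv,out = 1/(4πr²h) = 1/(4π·1.06²·12.3) = 0.005758 K/W
ΣR = 8.670×10^-4 + 1.873×10^-5 + 1.693 + 2.314 + 0.005758 = 4.014 K/W
Q = ΔT/ΣR = (336 K − 288.3 K)/4.014 = 11.9 W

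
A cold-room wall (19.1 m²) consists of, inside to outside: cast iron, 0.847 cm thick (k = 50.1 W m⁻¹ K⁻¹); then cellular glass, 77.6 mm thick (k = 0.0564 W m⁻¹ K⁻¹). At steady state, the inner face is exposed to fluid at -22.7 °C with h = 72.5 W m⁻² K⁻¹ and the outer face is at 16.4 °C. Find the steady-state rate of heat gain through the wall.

Q = 537 W

Series thermal resistances, inner to outer:
  R_conv,in = 1/(hA) = 1/(72.5·19.1) = 7.222×10^-4 K/W
  R_cast iron = L/(kA) = 0.00847/(50.1·19.1) = 8.851×10^-6 K/W
  R_cellular glass = L/(kA) = 0.0776/(0.0564·19.1) = 0.07204 K/W
ΣR = 7.222×10^-4 + 8.851×10^-6 + 0.07204 = 0.07277 K/W
Q = ΔT/ΣR = (-22.7 °C − 16.4 °C)/0.07277 = -537 W
(Negative Q ⇒ heat flows inward; heat gain = 537 W.)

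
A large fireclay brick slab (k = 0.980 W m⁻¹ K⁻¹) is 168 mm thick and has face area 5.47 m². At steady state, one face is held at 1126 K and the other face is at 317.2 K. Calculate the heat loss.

Q = 25800 W

Q = kA·ΔT/L = 0.980 × 5.47 × |1126 K − 317.2 K| / 0.168 = 25800 W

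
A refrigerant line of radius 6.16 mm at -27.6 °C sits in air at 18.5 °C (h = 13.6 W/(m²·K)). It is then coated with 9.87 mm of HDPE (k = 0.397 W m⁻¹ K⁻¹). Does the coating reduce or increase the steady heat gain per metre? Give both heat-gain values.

Critical radius for a cylinder: r_cr = k/h = 0.0292 m = 2.92 cm.
Outer radius after coating: r₂ = 0.00616 + 0.00987 = 0.01603 m.
Since r₁ < r_cr and r₂ ≤ r_cr, the coating moves toward the maximum at r_cr — heat gain rises.
Bare: R = 1/(2πr₁h) = 1.900 m·K/W; Q = 46.1/1.900 = 24.3 W/m.
Coated: R = R_cond + R_conv = 1.113 m·K/W; Q = 46.1/1.113 = 41.4 W/m.

increases: 24.3 → 41.4 W/m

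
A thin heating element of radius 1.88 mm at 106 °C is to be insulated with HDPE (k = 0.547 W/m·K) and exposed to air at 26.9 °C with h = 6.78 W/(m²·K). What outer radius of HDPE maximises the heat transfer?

For a cylinder, r_cr = k_ins/h = 0.547/6.78 = 0.0807 m = 8.07 cm

r_cr = 8.07 cm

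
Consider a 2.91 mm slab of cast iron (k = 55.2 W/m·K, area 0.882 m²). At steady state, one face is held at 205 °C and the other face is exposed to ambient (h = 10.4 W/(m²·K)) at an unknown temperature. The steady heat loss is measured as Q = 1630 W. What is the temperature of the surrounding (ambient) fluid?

T_out = 27.2 °C

Series resistances:
  R_cast iron = L/(kA) = 0.00291/(55.2·0.882) = 5.977×10^-5 K/W
  R_conv,out = 1/(hA) = 1/(10.4·0.882) = 0.1090 K/W
ΣR = 0.1091 K/W
ΔT = Q·ΣR = 1630 × 0.1091 = 177.8 K
Heat flows outward, so T_out = T_in − ΔT = 205 − 177.8 = 27.2 °C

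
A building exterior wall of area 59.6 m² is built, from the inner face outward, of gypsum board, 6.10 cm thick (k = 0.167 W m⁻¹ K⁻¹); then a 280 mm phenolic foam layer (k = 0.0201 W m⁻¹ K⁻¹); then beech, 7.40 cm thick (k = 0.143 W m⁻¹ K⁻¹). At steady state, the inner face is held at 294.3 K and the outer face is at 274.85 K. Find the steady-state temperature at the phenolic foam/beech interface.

T = 275.53 K

Resistance network (inner→outer):
  R_gypsum board = L/(kA) = 0.0610/(0.167·59.6) = 0.006129 K/W
  R_phenolic foam = L/(kA) = 0.280/(0.0201·59.6) = 0.2337 K/W
  R_beech = L/(kA) = 0.0740/(0.143·59.6) = 0.008683 K/W
ΣR = 0.006129 + 0.2337 + 0.008683 = 0.2485 K/W
Q = ΔT/ΣR = (294.3 K − 274.85 K)/0.2485 = 78.27 W
From the inner boundary to the phenolic foam/beech interface, ΣR_partial = 0.2398 K/W.
T_interface = T_in − Q·ΣR_partial = 294.3 K − (78.27)(0.2398) = 275.53 K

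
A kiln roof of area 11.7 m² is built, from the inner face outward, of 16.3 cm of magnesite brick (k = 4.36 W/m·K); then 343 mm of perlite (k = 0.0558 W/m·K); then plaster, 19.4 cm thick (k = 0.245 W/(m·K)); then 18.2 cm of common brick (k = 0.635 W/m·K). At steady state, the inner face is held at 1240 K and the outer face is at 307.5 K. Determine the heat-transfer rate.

Q = 1500 W

Treat each layer as a resistance in series:
  R_magnesite brick = L/(kA) = 0.163/(4.36·11.7) = 0.003195 K/W
  R_perlite = L/(kA) = 0.343/(0.0558·11.7) = 0.5254 K/W
  R_plaster = L/(kA) = 0.194/(0.245·11.7) = 0.06768 K/W
  R_common brick = L/(kA) = 0.182/(0.635·11.7) = 0.02450 K/W
ΣR = 0.003195 + 0.5254 + 0.06768 + 0.02450 = 0.6208 K/W
Q = ΔT/ΣR = (1240 K − 307.5 K)/0.6208 = 1500 W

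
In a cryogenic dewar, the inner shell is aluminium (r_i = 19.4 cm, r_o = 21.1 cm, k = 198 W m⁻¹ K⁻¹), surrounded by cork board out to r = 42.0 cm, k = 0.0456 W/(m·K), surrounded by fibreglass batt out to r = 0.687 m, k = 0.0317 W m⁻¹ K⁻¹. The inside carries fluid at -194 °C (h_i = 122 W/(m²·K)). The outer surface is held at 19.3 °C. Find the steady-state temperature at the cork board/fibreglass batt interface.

Resistance network (inner→outer):
  R_conv,in = 1/(4πr²h) = 1/(4π·0.194²·122) = 0.01733 K/W
  R_aluminium = (1/0.194 − 1/0.211)/(4πk) = 0.4153/(4π·198) = 1.669×10^-4 K/W
  R_cork board = (1/0.211 − 1/0.420)/(4πk) = 2.358/(4π·0.0456) = 4.116 K/W
  R_fibreglass batt = (1/0.420 − 1/0.687)/(4πk) = 0.9253/(4π·0.0317) = 2.323 K/W
ΣR = 0.01733 + 1.669×10^-4 + 4.116 + 2.323 = 6.456 K/W
Q = ΔT/ΣR = (-194 °C − 19.3 °C)/6.456 = -33.04 W
From the inner boundary to the cork board/fibreglass batt interface, ΣR_partial = 4.133 K/W.
T_interface = T_in − Q·ΣR_partial = -194 °C − (-33.04)(4.133) = -57.4 °C

T = -57.4 °C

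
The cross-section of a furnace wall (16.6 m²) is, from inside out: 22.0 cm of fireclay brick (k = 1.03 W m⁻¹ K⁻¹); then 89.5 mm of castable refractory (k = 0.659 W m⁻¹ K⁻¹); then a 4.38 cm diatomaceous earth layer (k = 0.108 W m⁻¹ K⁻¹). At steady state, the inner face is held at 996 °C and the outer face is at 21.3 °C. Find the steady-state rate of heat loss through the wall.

Treat each layer as a resistance in series:
  R_fireclay brick = L/(kA) = 0.220/(1.03·16.6) = 0.01287 K/W
  R_castable refractory = L/(kA) = 0.0895/(0.659·16.6) = 0.008181 K/W
  R_diatomaceous earth = L/(kA) = 0.0438/(0.108·16.6) = 0.02443 K/W
ΣR = 0.01287 + 0.008181 + 0.02443 = 0.04548 K/W
Q = ΔT/ΣR = (996 °C − 21.3 °C)/0.04548 = 21400 W

Q = 21400 W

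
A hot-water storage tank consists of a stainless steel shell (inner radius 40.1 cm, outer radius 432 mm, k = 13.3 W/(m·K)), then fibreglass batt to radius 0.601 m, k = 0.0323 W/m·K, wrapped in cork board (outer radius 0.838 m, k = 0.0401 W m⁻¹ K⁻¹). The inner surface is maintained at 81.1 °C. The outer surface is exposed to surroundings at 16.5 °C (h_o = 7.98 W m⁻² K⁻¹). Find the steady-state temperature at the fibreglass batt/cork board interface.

Series thermal resistances, inner to outer:
  R_stainless steel = (1/0.401 − 1/0.432)/(4πk) = 0.1790/(4π·13.3) = 0.001071 K/W
  R_fibreglass batt = (1/0.432 − 1/0.601)/(4πk) = 0.6509/(4π·0.0323) = 1.604 K/W
  R_cork board = (1/0.601 − 1/0.838)/(4πk) = 0.4706/(4π·0.0401) = 0.9338 K/W
  R_conv,out = 1/(4πr²h) = 1/(4π·0.838²·7.98) = 0.01420 K/W
ΣR = 0.001071 + 1.604 + 0.9338 + 0.01420 = 2.553 K/W
Q = ΔT/ΣR = (81.1 °C − 16.5 °C)/2.553 = 25.30 W
From the inner boundary to the fibreglass batt/cork board interface, ΣR_partial = 1.605 K/W.
T_interface = T_in − Q·ΣR_partial = 81.1 °C − (25.30)(1.605) = 40.5 °C

T = 40.5 °C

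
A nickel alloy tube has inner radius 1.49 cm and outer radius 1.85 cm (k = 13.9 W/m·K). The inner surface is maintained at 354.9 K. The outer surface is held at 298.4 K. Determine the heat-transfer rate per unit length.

Q' = 22.8 kW/m

Q' = 2πk·ΔT/ln(r₂/r₁) = 2π × 13.9 × 56.5 / ln(0.0185/0.0149) = 22800 W/m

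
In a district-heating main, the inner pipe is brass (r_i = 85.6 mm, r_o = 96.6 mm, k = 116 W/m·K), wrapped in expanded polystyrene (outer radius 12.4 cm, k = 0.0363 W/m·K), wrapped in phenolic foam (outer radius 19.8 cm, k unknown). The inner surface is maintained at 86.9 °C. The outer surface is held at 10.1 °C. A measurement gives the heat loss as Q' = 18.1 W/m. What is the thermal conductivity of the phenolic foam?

k = 0.0237 W/m·K

ΣR = ΔT/Q' = |86.9 − 10.1|/18.1 = 4.243 m·K/W
Known resistances:
  R'_brass = ln(0.0966/0.0856)/(2πk) = 0.1209/(2π·116) = 1.659×10^-4 m·K/W
  R'_expanded polystyrene = ln(0.124/0.0966)/(2πk) = 0.2497/(2π·0.0363) = 1.095 m·K/W
R_phenolic foam = ΣR − ΣR_known = 4.243 − 1.095 = 3.148 m·K/W
ln(r₂/r₁)/(2πk) = 3.148 ⇒ k = 0.4680/(2π·3.148) = 0.0237 W/m·K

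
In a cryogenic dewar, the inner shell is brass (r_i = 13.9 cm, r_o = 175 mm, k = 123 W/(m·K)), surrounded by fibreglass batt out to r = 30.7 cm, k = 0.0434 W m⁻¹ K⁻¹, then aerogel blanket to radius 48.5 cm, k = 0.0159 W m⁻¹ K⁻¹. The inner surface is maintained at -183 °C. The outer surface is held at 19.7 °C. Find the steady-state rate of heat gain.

Resistance network (inner→outer):
  R_brass = (1/0.139 − 1/0.175)/(4πk) = 1.480/(4π·123) = 9.575×10^-4 K/W
  R_fibreglass batt = (1/0.175 − 1/0.307)/(4πk) = 2.457/(4π·0.0434) = 4.505 K/W
  R_aerogel blanket = (1/0.307 − 1/0.485)/(4πk) = 1.195/(4π·0.0159) = 5.983 K/W
ΣR = 9.575×10^-4 + 4.505 + 5.983 = 10.49 K/W
Q = ΔT/ΣR = (-183 °C − 19.7 °C)/10.49 = -19.3 W
(Negative Q ⇒ heat flows inward; heat gain = 19.3 W.)

Q = 19.3 W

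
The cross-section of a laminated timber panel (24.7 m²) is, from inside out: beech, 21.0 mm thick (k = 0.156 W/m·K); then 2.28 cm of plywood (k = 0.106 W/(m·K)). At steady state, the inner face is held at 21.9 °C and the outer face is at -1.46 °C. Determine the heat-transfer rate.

Resistance network (inner→outer):
  R_beech = L/(kA) = 0.0210/(0.156·24.7) = 0.005450 K/W
  R_plywood = L/(kA) = 0.0228/(0.106·24.7) = 0.008708 K/W
ΣR = 0.005450 + 0.008708 = 0.01416 K/W
Q = ΔT/ΣR = (21.9 °C − -1.46 °C)/0.01416 = 1650 W

Q = 1650 W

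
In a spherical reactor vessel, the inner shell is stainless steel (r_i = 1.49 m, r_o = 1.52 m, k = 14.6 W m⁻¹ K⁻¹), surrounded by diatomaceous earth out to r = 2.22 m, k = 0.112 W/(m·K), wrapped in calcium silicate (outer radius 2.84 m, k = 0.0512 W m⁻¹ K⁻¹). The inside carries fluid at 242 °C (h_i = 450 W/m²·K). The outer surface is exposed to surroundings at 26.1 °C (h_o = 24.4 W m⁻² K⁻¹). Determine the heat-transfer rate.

Resistance network (inner→outer):
  R_conv,in = 1/(4πr²h) = 1/(4π·1.49²·450) = 7.965×10^-5 K/W
  R_stainless steel = (1/1.49 − 1/1.52)/(4πk) = 0.01325/(4π·14.6) = 7.220×10^-5 K/W
  R_diatomaceous earth = (1/1.52 − 1/2.22)/(4πk) = 0.2074/(4π·0.112) = 0.1474 K/W
  R_calcium silicate = (1/2.22 − 1/2.84)/(4πk) = 0.09834/(4π·0.0512) = 0.1528 K/W
  R_conv,out = 1/(4πr²h) = 1/(4π·2.84²·24.4) = 4.044×10^-4 K/W
ΣR = 7.965×10^-5 + 7.220×10^-5 + 0.1474 + 0.1528 + 4.044×10^-4 = 0.3008 K/W
Q = ΔT/ΣR = (242 °C − 26.1 °C)/0.3008 = 718 W

Q = 718 W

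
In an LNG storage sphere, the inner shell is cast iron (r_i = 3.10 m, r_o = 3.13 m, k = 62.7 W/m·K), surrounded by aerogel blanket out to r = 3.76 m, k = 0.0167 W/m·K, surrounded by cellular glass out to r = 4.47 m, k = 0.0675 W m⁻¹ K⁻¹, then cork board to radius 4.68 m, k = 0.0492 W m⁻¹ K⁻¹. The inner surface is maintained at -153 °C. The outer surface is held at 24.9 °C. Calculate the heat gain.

Q = 554 W

Treat each layer as a resistance in series:
  R_cast iron = (1/3.10 − 1/3.13)/(4πk) = 0.003092/(4π·62.7) = 3.924×10^-6 K/W
  R_aerogel blanket = (1/3.13 − 1/3.76)/(4πk) = 0.05353/(4π·0.0167) = 0.2551 K/W
  R_cellular glass = (1/3.76 − 1/4.47)/(4πk) = 0.04224/(4π·0.0675) = 0.04980 K/W
  R_cork board = (1/4.47 − 1/4.68)/(4πk) = 0.01004/(4π·0.0492) = 0.01624 K/W
ΣR = 3.924×10^-6 + 0.2551 + 0.04980 + 0.01624 = 0.3211 K/W
Q = ΔT/ΣR = (-153 °C − 24.9 °C)/0.3211 = -554 W
(Negative Q ⇒ heat flows inward; heat gain = 554 W.)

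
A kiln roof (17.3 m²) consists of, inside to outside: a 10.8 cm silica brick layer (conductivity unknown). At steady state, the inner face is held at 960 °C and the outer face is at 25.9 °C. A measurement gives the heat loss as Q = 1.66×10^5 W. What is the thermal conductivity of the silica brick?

ΣR = ΔT/Q = |960 − 25.9|/1.66×10^5 = 0.005627 K/W
L/(kA) = 0.005627 ⇒ k = 0.108/(0.005627·17.3) = 1.11 W/m·K

k = 1.11 W/m·K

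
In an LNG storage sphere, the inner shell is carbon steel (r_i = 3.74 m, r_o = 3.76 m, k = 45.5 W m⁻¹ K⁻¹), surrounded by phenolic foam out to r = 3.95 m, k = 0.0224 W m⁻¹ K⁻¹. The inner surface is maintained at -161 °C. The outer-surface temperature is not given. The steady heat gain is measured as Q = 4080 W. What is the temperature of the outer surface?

T_out = 24.4 °C

Sum the resistances:
  R_carbon steel = (1/3.74 − 1/3.76)/(4πk) = 0.001422/(4π·45.5) = 2.487×10^-6 K/W
  R_phenolic foam = (1/3.76 − 1/3.95)/(4πk) = 0.01279/(4π·0.0224) = 0.04545 K/W
ΣR = 0.04545 K/W
ΔT = Q·ΣR = 4080 × 0.04545 = 185.4 K
Heat flows inward, so T_out = T_in + ΔT = -161 + 185.4 = 24.4 °C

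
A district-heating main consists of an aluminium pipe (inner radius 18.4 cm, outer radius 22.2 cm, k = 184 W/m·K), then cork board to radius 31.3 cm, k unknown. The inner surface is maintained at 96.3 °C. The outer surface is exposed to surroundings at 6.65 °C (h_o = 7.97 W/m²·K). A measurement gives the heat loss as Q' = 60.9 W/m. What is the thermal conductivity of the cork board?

ΣR = ΔT/Q' = |96.3 − 6.65|/60.9 = 1.472 m·K/W
Known resistances:
  R'_aluminium = ln(0.222/0.184)/(2πk) = 0.1877/(2π·184) = 1.624×10^-4 m·K/W
  R'_conv,out = 1/(2πr h) = 1/(2π·0.313·7.97) = 0.06380 m·K/W
R_cork board = ΣR − ΣR_known = 1.472 − 0.06396 = 1.408 m·K/W
ln(r₂/r₁)/(2πk) = 1.408 ⇒ k = 0.3435/(2π·1.408) = 0.0388 W/m·K

k = 0.0388 W/m·K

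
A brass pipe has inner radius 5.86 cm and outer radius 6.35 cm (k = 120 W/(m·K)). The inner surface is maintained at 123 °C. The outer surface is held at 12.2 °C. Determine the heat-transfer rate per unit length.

Q' = 1.04×10^6 W/m

Q' = 2πk·ΔT/ln(r₂/r₁) = 2π × 120 × 110.8 / ln(0.0635/0.0586) = 1.04×10^6 W/m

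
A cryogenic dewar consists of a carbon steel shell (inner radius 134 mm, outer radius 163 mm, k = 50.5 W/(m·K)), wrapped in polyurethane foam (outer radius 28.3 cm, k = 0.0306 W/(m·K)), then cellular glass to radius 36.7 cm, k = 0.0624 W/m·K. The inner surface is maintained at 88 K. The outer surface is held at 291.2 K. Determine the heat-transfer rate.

Q = 26.1 W

Treat each layer as a resistance in series:
  R_carbon steel = (1/0.134 − 1/0.163)/(4πk) = 1.328/(4π·50.5) = 0.002092 K/W
  R_polyurethane foam = (1/0.163 − 1/0.283)/(4πk) = 2.601/(4π·0.0306) = 6.765 K/W
  R_cellular glass = (1/0.283 − 1/0.367)/(4πk) = 0.8088/(4π·0.0624) = 1.031 K/W
ΣR = 0.002092 + 6.765 + 1.031 = 7.798 K/W
Q = ΔT/ΣR = (88 K − 291.2 K)/7.798 = -26.1 W
(Negative Q ⇒ heat flows inward; heat gain = 26.1 W.)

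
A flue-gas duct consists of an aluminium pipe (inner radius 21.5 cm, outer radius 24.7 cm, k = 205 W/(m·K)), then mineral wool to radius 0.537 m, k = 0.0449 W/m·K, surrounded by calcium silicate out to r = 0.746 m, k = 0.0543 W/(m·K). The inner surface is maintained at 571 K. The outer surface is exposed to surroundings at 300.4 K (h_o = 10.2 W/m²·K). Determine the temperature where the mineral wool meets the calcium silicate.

Series thermal resistances, inner to outer:
  R'_aluminium = ln(0.247/0.215)/(2πk) = 0.1388/(2π·205) = 1.077×10^-4 m·K/W
  R'_mineral wool = ln(0.537/0.247)/(2πk) = 0.7766/(2π·0.0449) = 2.753 m·K/W
  R'_calcium silicate = ln(0.746/0.537)/(2πk) = 0.3287/(2π·0.0543) = 0.9635 m·K/W
  R'_conv,out = 1/(2πr h) = 1/(2π·0.746·10.2) = 0.02092 m·K/W
ΣR = 1.077×10^-4 + 2.753 + 0.9635 + 0.02092 = 3.738 m·K/W
Q' = ΔT/ΣR = (571 K − 300.4 K)/3.738 = 72.39 W/m
From the inner boundary to the mineral wool/calcium silicate interface, ΣR_partial = 2.753 m·K/W.
T_interface = T_in − Q'·ΣR_partial = 571 K − (72.39)(2.753) = 371.7 K

T = 371.7 K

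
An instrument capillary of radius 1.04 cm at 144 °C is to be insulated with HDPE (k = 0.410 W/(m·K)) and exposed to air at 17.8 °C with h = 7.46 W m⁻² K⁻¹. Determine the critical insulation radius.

For a cylinder, r_cr = k_ins/h = 0.410/7.46 = 0.0550 m = 5.50 cm

r_cr = 5.50 cm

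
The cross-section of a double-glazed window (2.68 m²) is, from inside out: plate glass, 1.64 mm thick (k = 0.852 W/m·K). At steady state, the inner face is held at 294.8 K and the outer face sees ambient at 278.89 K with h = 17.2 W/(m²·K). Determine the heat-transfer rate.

Q = 710 W

Resistance network (inner→outer):
  R_plate glass = L/(kA) = 0.00164/(0.852·2.68) = 7.182×10^-4 K/W
  R_conv,out = 1/(hA) = 1/(17.2·2.68) = 0.02169 K/W
ΣR = 7.182×10^-4 + 0.02169 = 0.02241 K/W
Q = ΔT/ΣR = (294.8 K − 278.89 K)/0.02241 = 710 W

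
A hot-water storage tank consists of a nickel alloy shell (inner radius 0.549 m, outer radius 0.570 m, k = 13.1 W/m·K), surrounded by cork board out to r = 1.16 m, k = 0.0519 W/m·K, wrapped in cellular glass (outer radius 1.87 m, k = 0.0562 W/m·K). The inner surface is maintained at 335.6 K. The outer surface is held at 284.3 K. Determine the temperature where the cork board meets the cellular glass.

Resistance network (inner→outer):
  R_nickel alloy = (1/0.549 − 1/0.570)/(4πk) = 0.06711/(4π·13.1) = 4.077×10^-4 K/W
  R_cork board = (1/0.570 − 1/1.16)/(4πk) = 0.8923/(4π·0.0519) = 1.368 K/W
  R_cellular glass = (1/1.16 − 1/1.87)/(4πk) = 0.3273/(4π·0.0562) = 0.4635 K/W
ΣR = 4.077×10^-4 + 1.368 + 0.4635 = 1.832 K/W
Q = ΔT/ΣR = (335.6 K − 284.3 K)/1.832 = 28.00 W
From the inner boundary to the cork board/cellular glass interface, ΣR_partial = 1.368 K/W.
T_interface = T_in − Q·ΣR_partial = 335.6 K − (28.00)(1.368) = 297.3 K

T = 297.3 K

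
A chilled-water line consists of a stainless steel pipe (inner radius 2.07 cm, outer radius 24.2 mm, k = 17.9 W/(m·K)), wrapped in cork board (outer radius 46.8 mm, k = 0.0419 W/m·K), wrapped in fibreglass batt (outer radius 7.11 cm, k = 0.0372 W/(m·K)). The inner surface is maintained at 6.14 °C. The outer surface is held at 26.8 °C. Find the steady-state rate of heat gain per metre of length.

Treat each layer as a resistance in series:
  R'_stainless steel = ln(0.0242/0.0207)/(2πk) = 0.1562/(2π·17.9) = 0.001389 m·K/W
  R'_cork board = ln(0.0468/0.0242)/(2πk) = 0.6595/(2π·0.0419) = 2.505 m·K/W
  R'_fibreglass batt = ln(0.0711/0.0468)/(2πk) = 0.4182/(2π·0.0372) = 1.789 m·K/W
ΣR = 0.001389 + 2.505 + 1.789 = 4.295 m·K/W
Q' = ΔT/ΣR = (6.14 °C − 26.8 °C)/4.295 = -4.81 W/m
(Negative Q' ⇒ heat flows inward; heat gain = 4.81 W/m.)

Q' = 4.81 W/m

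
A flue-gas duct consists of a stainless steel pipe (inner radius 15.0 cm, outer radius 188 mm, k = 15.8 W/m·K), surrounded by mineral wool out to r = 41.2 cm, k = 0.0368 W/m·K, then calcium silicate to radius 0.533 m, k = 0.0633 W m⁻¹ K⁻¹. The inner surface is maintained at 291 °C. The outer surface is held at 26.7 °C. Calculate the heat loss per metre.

Series thermal resistances, inner to outer:
  R'_stainless steel = ln(0.188/0.150)/(2πk) = 0.2258/(2π·15.8) = 0.002275 m·K/W
  R'_mineral wool = ln(0.412/0.188)/(2πk) = 0.7846/(2π·0.0368) = 3.393 m·K/W
  R'_calcium silicate = ln(0.533/0.412)/(2πk) = 0.2575/(2π·0.0633) = 0.6474 m·K/W
ΣR = 0.002275 + 3.393 + 0.6474 = 4.043 m·K/W
Q' = ΔT/ΣR = (291 °C − 26.7 °C)/4.043 = 65.4 W/m

Q' = 65.4 W/m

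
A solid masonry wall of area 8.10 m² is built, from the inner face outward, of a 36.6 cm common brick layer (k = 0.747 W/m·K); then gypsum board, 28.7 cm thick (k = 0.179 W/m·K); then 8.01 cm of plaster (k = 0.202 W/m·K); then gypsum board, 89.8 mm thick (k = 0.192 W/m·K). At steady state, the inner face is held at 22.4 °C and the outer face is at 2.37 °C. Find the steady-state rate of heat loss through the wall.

Series thermal resistances, inner to outer:
  R_common brick = L/(kA) = 0.366/(0.747·8.10) = 0.06049 K/W
  R_gypsum board = L/(kA) = 0.287/(0.179·8.10) = 0.1979 K/W
  R_plaster = L/(kA) = 0.0801/(0.202·8.10) = 0.04895 K/W
  R_gypsum board = L/(kA) = 0.0898/(0.192·8.10) = 0.05774 K/W
ΣR = 0.06049 + 0.1979 + 0.04895 + 0.05774 = 0.3651 K/W
Q = ΔT/ΣR = (22.4 °C − 2.37 °C)/0.3651 = 54.9 W

Q = 54.9 W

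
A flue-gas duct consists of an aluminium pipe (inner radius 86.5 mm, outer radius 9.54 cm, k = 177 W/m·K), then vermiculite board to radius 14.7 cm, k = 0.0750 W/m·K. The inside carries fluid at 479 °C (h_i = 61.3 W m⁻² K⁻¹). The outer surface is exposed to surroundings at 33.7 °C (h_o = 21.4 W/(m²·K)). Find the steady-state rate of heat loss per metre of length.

Q' = 446 W/m

Resistance network (inner→outer):
  R'_conv,in = 1/(2πr h) = 1/(2π·0.0865·61.3) = 0.03002 m·K/W
  R'_aluminium = ln(0.0954/0.0865)/(2πk) = 0.09793/(2π·177) = 8.806×10^-5 m·K/W
  R'_vermiculite board = ln(0.147/0.0954)/(2πk) = 0.4324/(2π·0.0750) = 0.9175 m·K/W
  R'_conv,out = 1/(2πr h) = 1/(2π·0.147·21.4) = 0.05059 m·K/W
ΣR = 0.03002 + 8.806×10^-5 + 0.9175 + 0.05059 = 0.9982 m·K/W
Q' = ΔT/ΣR = (479 °C − 33.7 °C)/0.9982 = 446 W/m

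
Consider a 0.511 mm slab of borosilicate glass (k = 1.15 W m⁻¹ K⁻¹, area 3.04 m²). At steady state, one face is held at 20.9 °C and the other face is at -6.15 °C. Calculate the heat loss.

Q = kA·ΔT/L = 1.15 × 3.04 × |20.9 °C − -6.15 °C| / 5.11×10^-4 = 1.85×10^5 W

Q = 185 kW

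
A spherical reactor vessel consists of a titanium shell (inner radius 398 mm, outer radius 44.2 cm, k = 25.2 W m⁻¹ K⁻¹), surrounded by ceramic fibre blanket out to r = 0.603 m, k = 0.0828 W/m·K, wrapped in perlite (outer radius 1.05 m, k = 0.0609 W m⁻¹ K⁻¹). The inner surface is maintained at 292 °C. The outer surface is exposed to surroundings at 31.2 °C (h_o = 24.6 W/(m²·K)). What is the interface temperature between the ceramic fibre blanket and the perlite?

Treat each layer as a resistance in series:
  R_titanium = (1/0.398 − 1/0.442)/(4πk) = 0.2501/(4π·25.2) = 7.898×10^-4 K/W
  R_ceramic fibre blanket = (1/0.442 − 1/0.603)/(4πk) = 0.6041/(4π·0.0828) = 0.5806 K/W
  R_perlite = (1/0.603 − 1/1.05)/(4πk) = 0.7060/(4π·0.0609) = 0.9225 K/W
  R_conv,out = 1/(4πr²h) = 1/(4π·1.05²·24.6) = 0.002934 K/W
ΣR = 7.898×10^-4 + 0.5806 + 0.9225 + 0.002934 = 1.507 K/W
Q = ΔT/ΣR = (292 °C − 31.2 °C)/1.507 = 173.1 W
From the inner boundary to the ceramic fibre blanket/perlite interface, ΣR_partial = 0.5814 K/W.
T_interface = T_in − Q·ΣR_partial = 292 °C − (173.1)(0.5814) = 191 °C

T = 191 °C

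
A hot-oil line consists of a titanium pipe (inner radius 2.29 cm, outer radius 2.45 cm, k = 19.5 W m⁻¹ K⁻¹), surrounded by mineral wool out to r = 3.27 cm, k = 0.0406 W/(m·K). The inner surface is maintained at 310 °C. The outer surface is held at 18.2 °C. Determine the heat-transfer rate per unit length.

Resistance network (inner→outer):
  R'_titanium = ln(0.0245/0.0229)/(2πk) = 0.06754/(2π·19.5) = 5.512×10^-4 m·K/W
  R'_mineral wool = ln(0.0327/0.0245)/(2πk) = 0.2887/(2π·0.0406) = 1.132 m·K/W
ΣR = 5.512×10^-4 + 1.132 = 1.133 m·K/W
Q' = ΔT/ΣR = (310 °C − 18.2 °C)/1.133 = 258 W/m

Q' = 258 W/m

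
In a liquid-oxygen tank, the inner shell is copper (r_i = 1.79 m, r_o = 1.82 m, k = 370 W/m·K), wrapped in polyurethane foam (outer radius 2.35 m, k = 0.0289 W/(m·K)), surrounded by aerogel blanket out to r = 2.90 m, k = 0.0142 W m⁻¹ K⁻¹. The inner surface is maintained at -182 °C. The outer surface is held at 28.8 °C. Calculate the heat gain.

Q = 266 W

Treat each layer as a resistance in series:
  R_copper = (1/1.79 − 1/1.82)/(4πk) = 0.009209/(4π·370) = 1.981×10^-6 K/W
  R_polyurethane foam = (1/1.82 − 1/2.35)/(4πk) = 0.1239/(4π·0.0289) = 0.3412 K/W
  R_aerogel blanket = (1/2.35 − 1/2.90)/(4πk) = 0.08070/(4π·0.0142) = 0.4523 K/W
ΣR = 1.981×10^-6 + 0.3412 + 0.4523 = 0.7935 K/W
Q = ΔT/ΣR = (-182 °C − 28.8 °C)/0.7935 = -266 W
(Negative Q ⇒ heat flows inward; heat gain = 266 W.)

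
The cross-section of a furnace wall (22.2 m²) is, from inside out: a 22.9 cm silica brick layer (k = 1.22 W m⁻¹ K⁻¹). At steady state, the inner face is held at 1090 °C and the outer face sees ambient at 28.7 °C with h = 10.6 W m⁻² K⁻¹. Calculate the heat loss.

Series thermal resistances, inner to outer:
  R_silica brick = L/(kA) = 0.229/(1.22·22.2) = 0.008455 K/W
  R_conv,out = 1/(hA) = 1/(10.6·22.2) = 0.004250 K/W
ΣR = 0.008455 + 0.004250 = 0.01271 K/W
Q = ΔT/ΣR = (1090 °C − 28.7 °C)/0.01271 = 83500 W

Q = 83.5 kW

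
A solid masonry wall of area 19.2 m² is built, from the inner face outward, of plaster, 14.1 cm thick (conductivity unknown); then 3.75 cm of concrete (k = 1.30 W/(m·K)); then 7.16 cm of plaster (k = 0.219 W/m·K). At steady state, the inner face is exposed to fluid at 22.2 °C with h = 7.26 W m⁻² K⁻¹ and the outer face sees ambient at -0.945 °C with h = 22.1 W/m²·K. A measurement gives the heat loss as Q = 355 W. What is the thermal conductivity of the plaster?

ΣR = ΔT/Q = |22.2 − -0.945|/355 = 0.06520 K/W
Known resistances:
  R_conv,in = 1/(hA) = 1/(7.26·19.2) = 0.007174 K/W
  R_concrete = L/(kA) = 0.0375/(1.30·19.2) = 0.001502 K/W
  R_plaster = L/(kA) = 0.0716/(0.219·19.2) = 0.01703 K/W
  R_conv,out = 1/(hA) = 1/(22.1·19.2) = 0.002357 K/W
R_plaster = ΣR − ΣR_known = 0.06520 − 0.02806 = 0.03714 K/W
L/(kA) = 0.03714 ⇒ k = 0.141/(0.03714·19.2) = 0.198 W/m·K

k = 0.198 W/m·K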